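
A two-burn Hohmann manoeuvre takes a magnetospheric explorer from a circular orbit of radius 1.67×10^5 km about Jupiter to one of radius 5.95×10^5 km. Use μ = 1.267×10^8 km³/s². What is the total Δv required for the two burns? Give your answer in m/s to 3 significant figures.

Δv = 11800 m/s

Transfer-ellipse semi-major axis a_t = (r₁ + r₂)/2 = (1.670×10^5 + 5.950×10^5)/2 = 3.810×10^5 km.
Circular speed at r₁: v₁ = √(μ/r₁) = √(1.267×10^8/1.670×10^5) = 27.544 km/s.
Transfer-orbit speed at r₁ (vis-viva equation): v_p = √[μ(2/r₁ − 1/a_t)] = 34.421 km/s.
First burn Δv₁ = |v_p − v₁| = 6.877 km/s.
Circular speed at r₂: v₂ = √(μ/r₂) = 14.5925 km/s.
Transfer-orbit speed at r₂: v_a = √[μ(2/r₂ − 1/a_t)] = 9.66108 km/s.
Second burn Δv₂ = |v₂ − v_a| = 4.931 km/s.
Δv = Δv₁ + Δv₂ = 6.877 + 4.931 = 11.81 km/s.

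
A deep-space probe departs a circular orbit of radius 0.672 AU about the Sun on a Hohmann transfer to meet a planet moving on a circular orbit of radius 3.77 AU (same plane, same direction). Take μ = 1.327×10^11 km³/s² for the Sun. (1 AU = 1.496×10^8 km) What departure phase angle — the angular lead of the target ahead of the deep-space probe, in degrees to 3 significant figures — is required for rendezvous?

In km: r₁ = 0.672 × 1.496×10^8 = 1.005312×10^8 km; r₂ = 3.77 × 1.496×10^8 = 5.63992×10^8 km.
Semi-major axis of the transfer orbit: a_t = (1.005312×10^8 + 5.63992×10^8)/2 = 3.322616×10^8 km.
Transfer time t = π√(a_t³/μ) = 5.2232×10^7 s.
The target's mean motion on its circular orbit is ω₂ = √(μ/r₂³) = 2.7197×10^-8 rad/s.
Angle swept by the target during transfer: ω₂·t = 1.4206 rad = 81.39°.
The deep-space probe traverses 180° on the transfer ellipse, so the target must lead by 180° − 81.39° = 98.6°.

φ = 98.6°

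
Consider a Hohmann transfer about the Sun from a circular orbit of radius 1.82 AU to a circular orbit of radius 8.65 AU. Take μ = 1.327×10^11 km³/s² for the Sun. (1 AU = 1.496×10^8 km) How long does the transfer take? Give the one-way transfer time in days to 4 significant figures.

In km: r₁ = 1.82 × 1.496×10^8 = 2.72272×10^8 km; r₂ = 8.65 × 1.496×10^8 = 1.29404×10^9 km.
Transfer-ellipse semi-major axis a_t = (r₁ + r₂)/2 = (2.72272×10^8 + 1.29404×10^9)/2 = 7.83156×10^8 km.
Half the transfer-orbit period gives t = π√(a_t³/μ) = 1.8901×10^8 s.
Converting: 1.8901×10^8 s ÷ 86400 s/day = 2188 days.

t = 2188 days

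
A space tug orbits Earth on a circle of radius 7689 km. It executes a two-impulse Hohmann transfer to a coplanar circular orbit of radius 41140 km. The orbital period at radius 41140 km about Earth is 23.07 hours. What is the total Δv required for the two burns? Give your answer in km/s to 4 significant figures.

From Kepler's third law T² = 4π²r³/μ at r = 41140 km, T = 23.07 hours = 23.07 × 3600 s = 83052 s: μ = 4π²r³/T² = 3.98522×10^5 km³/s².
Semi-major axis of the transfer orbit: a_t = (7689 + 41140)/2 = 24414.5 km.
Circular speed at r₁: v₁ = √(μ/r₁) = √(3.98522×10^5/7689) = 7.199 km/s.
On the transfer ellipse at r₁, v² = μ(2/r − 1/a) gives v_p = √[μ(2/r₁ − 1/a_t)] = 9.345 km/s.
First burn Δv₁ = |v_p − v₁| = 2.146 km/s.
At r₂, v₂ = √(μ/r₂) = 3.1124 km/s.
Transfer-orbit speed at r₂: v_a = √[μ(2/r₂ − 1/a_t)] = 1.7466 km/s.
Second burn Δv₂ = |v₂ − v_a| = 1.366 km/s.
Total Δv = Δv₁ + Δv₂ = 3.512 km/s.

Δv = 3.512 km/s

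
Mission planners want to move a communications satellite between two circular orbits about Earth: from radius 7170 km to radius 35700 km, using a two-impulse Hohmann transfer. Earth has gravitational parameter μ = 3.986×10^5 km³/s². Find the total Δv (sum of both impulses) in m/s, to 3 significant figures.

Δv = 3580 m/s

Transfer-ellipse semi-major axis a_t = (r₁ + r₂)/2 = (7170 + 35700)/2 = 21435 km.
Circular speed at r₁: v₁ = √(μ/r₁) = √(3.986×10^5/7170) = 7.456 km/s.
Transfer-orbit speed at r₁ (v² = μ(2/r − 1/a)): v_p = √[μ(2/r₁ − 1/a_t)] = 9.622 km/s.
First burn Δv₁ = |v_p − v₁| = 2.166 km/s.
Circular speed at r₂: v₂ = √(μ/r₂) = 3.3414 km/s.
Transfer-orbit speed at r₂: v_a = √[μ(2/r₂ − 1/a_t)] = 1.9326 km/s.
Second burn Δv₂ = |v₂ − v_a| = 1.409 km/s.
Total Δv = Δv₁ + Δv₂ = 3.575 km/s.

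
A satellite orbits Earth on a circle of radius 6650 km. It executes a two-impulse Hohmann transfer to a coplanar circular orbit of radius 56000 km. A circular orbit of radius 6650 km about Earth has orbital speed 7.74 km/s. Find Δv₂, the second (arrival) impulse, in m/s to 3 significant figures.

Δv₂ = 1440 m/s

From the circular-orbit relation v² = μ/r at r = 6650 km: μ = v²r = (7.74)² × 6650 = 3.98386×10^5 km³/s².
The Hohmann ellipse has a_t = (r₁ + r₂)/2 = 31325 km.
Circular speed at r = 56000 km: v_c = √(μ/r) = 2.667 km/s.
Transfer-orbit speed at the same r (vis-viva, a = a_t): v_t = √[μ(2/r − 1/a_t)] = 1.229 km/s.
Δv₂ = |v_t − v_c| = |1.229 − 2.667| = 1.438 km/s.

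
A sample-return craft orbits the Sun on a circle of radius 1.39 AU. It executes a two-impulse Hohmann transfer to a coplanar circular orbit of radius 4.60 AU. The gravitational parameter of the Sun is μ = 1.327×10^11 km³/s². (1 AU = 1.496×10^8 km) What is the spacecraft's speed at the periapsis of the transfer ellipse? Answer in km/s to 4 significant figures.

v = 31.31 km/s

In km: r₁ = 1.39 × 1.496×10^8 = 2.07944×10^8 km; r₂ = 4.60 × 1.496×10^8 = 6.8816×10^8 km.
Semi-major axis of the transfer orbit: a_t = (2.07944×10^8 + 6.8816×10^8)/2 = 4.48052×10^8 km.
The periapsis of the transfer ellipse is at r = 2.07944×10^8 km.
From the vis-viva equation, v = √[μ(2/r − 1/a_t)] = 31.31 km/s.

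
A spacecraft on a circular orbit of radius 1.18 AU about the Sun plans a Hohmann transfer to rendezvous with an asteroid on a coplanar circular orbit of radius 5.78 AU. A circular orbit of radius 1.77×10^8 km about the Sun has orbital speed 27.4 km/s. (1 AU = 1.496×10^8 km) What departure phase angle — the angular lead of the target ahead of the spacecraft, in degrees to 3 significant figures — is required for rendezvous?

φ = 95.9°

From the circular-orbit relation v² = μ/r at r = 1.77×10^8 km: μ = v²r = (27.4)² × 1.77×10^8 = 1.32885×10^11 km³/s².
In km: r₁ = 1.18 × 1.496×10^8 = 1.76528×10^8 km; r₂ = 5.78 × 1.496×10^8 = 8.64688×10^8 km.
Transfer-ellipse semi-major axis a_t = (r₁ + r₂)/2 = (1.76528×10^8 + 8.64688×10^8)/2 = 5.20608×10^8 km.
The half-period of the transfer ellipse is t = π√(a_t³/μ) = 1.0237×10^8 s.
The target's mean motion on its circular orbit is ω₂ = √(μ/r₂³) = 1.4337×10^-8 rad/s.
Angle swept by the target during transfer: ω₂·t = 1.4677 rad = 84.09°.
Arrival is 180° from departure on the ellipse, so φ = 180° − 84.09° = 95.9°.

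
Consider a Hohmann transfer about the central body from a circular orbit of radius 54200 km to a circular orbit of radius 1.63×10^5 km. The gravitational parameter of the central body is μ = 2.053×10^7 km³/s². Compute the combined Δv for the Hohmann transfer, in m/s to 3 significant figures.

Δv = 7680 m/s

The Hohmann ellipse has a_t = (r₁ + r₂)/2 = 1.086×10^5 km.
At r₁ the circular-orbit speed is v₁ = √(μ/r₁) = 19.4623 km/s.
On the transfer ellipse at r₁, v² = μ(2/r − 1/a) gives v_p = √[μ(2/r₁ − 1/a_t)] = 23.8437 km/s.
First burn Δv₁ = |v_p − v₁| = 4.3814 km/s.
At r₂, v₂ = √(μ/r₂) = 11.2228 km/s.
Transfer-orbit speed at r₂: v_a = √[μ(2/r₂ − 1/a_t)] = 7.92840 km/s.
Second burn Δv₂ = |v₂ − v_a| = 3.2944 km/s.
Δv = Δv₁ + Δv₂ = 4.3814 + 3.2944 = 7.676 km/s.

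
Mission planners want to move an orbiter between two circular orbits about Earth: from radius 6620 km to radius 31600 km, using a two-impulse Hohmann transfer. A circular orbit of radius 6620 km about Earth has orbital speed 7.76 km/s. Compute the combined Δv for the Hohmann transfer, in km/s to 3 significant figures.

Δv = 3.68 km/s

From the circular-orbit relation v² = μ/r at r = 6620 km: μ = v²r = (7.76)² × 6620 = 3.98641×10^5 km³/s².
Transfer-ellipse semi-major axis a_t = (r₁ + r₂)/2 = (6620 + 31600)/2 = 19110 km.
At r₁ the circular-orbit speed is v₁ = √(μ/r₁) = 7.760 km/s.
On the transfer ellipse at r₁, vis-viva equation gives v_p = √[μ(2/r₁ − 1/a_t)] = 9.979 km/s.
First burn Δv₁ = |v_p − v₁| = 2.219 km/s.
At r₂, v₂ = √(μ/r₂) = 3.5518 km/s.
Transfer-orbit speed at r₂: v_a = √[μ(2/r₂ − 1/a_t)] = 2.0905 km/s.
Second burn Δv₂ = |v₂ − v_a| = 1.461 km/s.
Δv = Δv₁ + Δv₂ = 2.219 + 1.461 = 3.680 km/s.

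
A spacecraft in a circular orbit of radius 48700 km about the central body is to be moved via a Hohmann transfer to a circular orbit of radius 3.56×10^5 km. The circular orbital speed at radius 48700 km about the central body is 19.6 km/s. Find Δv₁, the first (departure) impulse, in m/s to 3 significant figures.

From the circular-orbit relation v² = μ/r at r = 48700 km: μ = v²r = (19.6)² × 48700 = 1.87086×10^7 km³/s².
Semi-major axis of the transfer orbit: a_t = (48700 + 3.560×10^5)/2 = 2.0235×10^5 km.
Circular speed at r = 48700 km: v_c = √(μ/r) = 19.600 km/s.
Vis-viva on the transfer ellipse at r = 48700 km gives v_t = √[μ(2/r − 1/a_t)] = 25.997 km/s.
Δv₁ = |v_t − v_c| = |25.997 − 19.600| = 6.397 km/s.

Δv₁ = 6400 m/s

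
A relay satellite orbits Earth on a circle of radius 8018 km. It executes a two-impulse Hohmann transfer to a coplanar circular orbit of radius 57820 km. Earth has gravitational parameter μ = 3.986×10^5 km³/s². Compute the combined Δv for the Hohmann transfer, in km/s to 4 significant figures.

Δv = 3.623 km/s

Semi-major axis of the transfer orbit: a_t = (8018 + 57820)/2 = 32919 km.
At r₁ the circular-orbit speed is v₁ = √(μ/r₁) = 7.0508 km/s.
Transfer-orbit speed at r₁ (vis-viva equation): v_p = √[μ(2/r₁ − 1/a_t)] = 9.3444 km/s.
First burn Δv₁ = |v_p − v₁| = 2.2936 km/s.
At r₂, v₂ = √(μ/r₂) = 2.6256 km/s.
Transfer-orbit speed at r₂: v_a = √[μ(2/r₂ − 1/a_t)] = 1.2958 km/s.
Second burn Δv₂ = |v₂ − v_a| = 1.3298 km/s.
Δv = Δv₁ + Δv₂ = 2.2936 + 1.3298 = 3.623 km/s.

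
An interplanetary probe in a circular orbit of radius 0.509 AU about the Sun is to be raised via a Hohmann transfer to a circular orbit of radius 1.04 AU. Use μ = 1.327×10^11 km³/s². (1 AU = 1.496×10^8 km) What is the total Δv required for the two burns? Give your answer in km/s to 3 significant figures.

In km: r₁ = 0.509 × 1.496×10^8 = 7.61464×10^7 km; r₂ = 1.04 × 1.496×10^8 = 1.55584×10^8 km.
Transfer-ellipse semi-major axis a_t = (r₁ + r₂)/2 = (7.61464×10^7 + 1.55584×10^8)/2 = 1.158652×10^8 km.
Circular speed at r₁: v₁ = √(μ/r₁) = √(1.327×10^11/7.61464×10^7) = 41.746 km/s.
On the transfer ellipse at r₁, v² = μ(2/r − 1/a) gives v_p = √[μ(2/r₁ − 1/a_t)] = 48.375 km/s.
First burn Δv₁ = |v_p − v₁| = 6.629 km/s.
Circular speed at r₂: v₂ = √(μ/r₂) = 29.205 km/s.
Transfer-orbit speed at r₂: v_a = √[μ(2/r₂ − 1/a_t)] = 23.676 km/s.
Second burn Δv₂ = |v₂ − v_a| = 5.529 km/s.
Total Δv = Δv₁ + Δv₂ = 12.16 km/s.

Δv = 12.2 km/s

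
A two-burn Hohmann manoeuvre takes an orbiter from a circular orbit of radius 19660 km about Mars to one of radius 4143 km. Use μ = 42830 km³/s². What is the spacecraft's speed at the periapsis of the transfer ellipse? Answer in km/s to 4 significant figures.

Transfer-ellipse semi-major axis a_t = (r₁ + r₂)/2 = (19660 + 4143)/2 = 11901.5 km.
At periapsis, r = 4143 km.
Vis-viva: v = √[μ(2/r − 1/a_t)] = √[42830 × (2/4143 − 1/11901.5)] = 4.132 km/s.

v = 4.132 km/s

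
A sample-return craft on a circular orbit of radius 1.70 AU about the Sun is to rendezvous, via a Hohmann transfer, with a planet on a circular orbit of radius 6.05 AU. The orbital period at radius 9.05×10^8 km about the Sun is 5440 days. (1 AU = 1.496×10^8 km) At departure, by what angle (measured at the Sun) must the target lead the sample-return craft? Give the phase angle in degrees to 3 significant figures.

φ = 87.7°

From Kepler's third law T² = 4π²r³/μ at r = 9.05×10^8 km, T = 5440 days = 5440 × 86400 s = 4.70016×10^8 s: μ = 4π²r³/T² = 1.32459×10^11 km³/s².
In km: r₁ = 1.70 × 1.496×10^8 = 2.5432×10^8 km; r₂ = 6.05 × 1.496×10^8 = 9.0508×10^8 km.
The Hohmann ellipse has a_t = (r₁ + r₂)/2 = 5.797×10^8 km.
Transfer time t = π√(a_t³/μ) = 1.20480×10^8 s.
Target angular speed ω₂ = √(μ/r₂³) = 1.33663×10^-8 rad/s.
Angle swept by the target during transfer: ω₂·t = 1.6104 rad = 92.27°.
Arrival is 180° from departure on the ellipse, so φ = 180° − 92.27° = 87.7°.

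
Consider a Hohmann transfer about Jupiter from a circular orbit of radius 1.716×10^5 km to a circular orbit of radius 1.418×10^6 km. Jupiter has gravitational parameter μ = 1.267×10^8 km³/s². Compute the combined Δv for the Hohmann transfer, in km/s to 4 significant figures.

Δv = 14.18 km/s

Transfer-ellipse semi-major axis a_t = (r₁ + r₂)/2 = (1.716×10^5 + 1.418×10^6)/2 = 7.948×10^5 km.
At r₁ the circular-orbit speed is v₁ = √(μ/r₁) = 27.1725 km/s.
Transfer-orbit speed at r₁ (v² = μ(2/r − 1/a)): v_p = √[μ(2/r₁ − 1/a_t)] = 36.2943 km/s.
First burn Δv₁ = |v_p − v₁| = 9.122 km/s.
At r₂, v₂ = √(μ/r₂) = 9.4526 km/s.
Transfer-orbit speed at r₂: v_a = √[μ(2/r₂ − 1/a_t)] = 4.3922 km/s.
Second burn Δv₂ = |v₂ − v_a| = 5.060 km/s.
Total Δv = Δv₁ + Δv₂ = 14.18 km/s.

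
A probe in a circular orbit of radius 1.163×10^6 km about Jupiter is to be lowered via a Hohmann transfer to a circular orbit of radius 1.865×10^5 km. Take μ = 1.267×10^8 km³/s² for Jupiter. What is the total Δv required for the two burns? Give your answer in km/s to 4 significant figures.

Δv = 13.10 km/s

Transfer-ellipse semi-major axis a_t = (r₁ + r₂)/2 = (1.163×10^6 + 1.865×10^5)/2 = 6.7475×10^5 km.
Circular speed at r₁: v₁ = √(μ/r₁) = √(1.267×10^8/1.163×10^6) = 10.4375 km/s.
Transfer-orbit speed at r₁ (vis-viva): v_a = √[μ(2/r₁ − 1/a_t)] = 5.48740 km/s.
First burn Δv₁ = |v_a − v₁| = 4.9501 km/s.
Circular speed at r₂: v₂ = √(μ/r₂) = 26.0645 km/s.
Transfer-orbit speed at r₂: v_p = √[μ(2/r₂ − 1/a_t)] = 34.2190 km/s.
Second burn Δv₂ = |v₂ − v_p| = 8.1545 km/s.
Δv = Δv₁ + Δv₂ = 4.9501 + 8.1545 = 13.10 km/s.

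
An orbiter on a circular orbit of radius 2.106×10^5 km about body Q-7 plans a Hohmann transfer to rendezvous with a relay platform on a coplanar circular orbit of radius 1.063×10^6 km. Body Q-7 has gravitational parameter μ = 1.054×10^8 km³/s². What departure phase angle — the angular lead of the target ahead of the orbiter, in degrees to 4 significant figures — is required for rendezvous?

The Hohmann ellipse has a_t = (r₁ + r₂)/2 = 6.368×10^5 km.
Transfer time t = π√(a_t³/μ) = 1.555×10^5 s.
The target's mean motion on its circular orbit is ω₂ = √(μ/r₂³) = 9.367×10^-6 rad/s.
Angle swept by the target during transfer: ω₂·t = 1.4566 rad = 83.46°.
Arrival is 180° from departure on the ellipse, so φ = 180° − 83.46° = 96.54°.

φ = 96.54°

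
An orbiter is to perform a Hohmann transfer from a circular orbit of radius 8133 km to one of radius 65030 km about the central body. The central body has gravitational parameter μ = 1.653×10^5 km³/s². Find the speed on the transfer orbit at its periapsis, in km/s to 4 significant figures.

Semi-major axis of the transfer orbit: a_t = (8133 + 65030)/2 = 36581.5 km.
The periapsis of the transfer ellipse is at r = 8133 km.
From the vis-viva equation, v = √[μ(2/r − 1/a_t)] = 6.011 km/s.

v = 6.011 km/s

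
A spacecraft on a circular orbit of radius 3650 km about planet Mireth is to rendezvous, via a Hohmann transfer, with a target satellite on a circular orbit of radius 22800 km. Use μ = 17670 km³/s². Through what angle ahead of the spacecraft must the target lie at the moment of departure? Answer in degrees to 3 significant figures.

φ = 100°

Semi-major axis of the transfer orbit: a_t = (3650 + 22800)/2 = 13225 km.
The half-period of the transfer ellipse is t = π√(a_t³/μ) = 35944 s.
The target's mean motion on its circular orbit is ω₂ = √(μ/r₂³) = 3.8611×10^-5 rad/s.
Angle swept by the target during transfer: ω₂·t = 1.3878 rad = 79.52°.
The spacecraft traverses 180° on the transfer ellipse, so the target must lead by 180° − 79.52° = 100°.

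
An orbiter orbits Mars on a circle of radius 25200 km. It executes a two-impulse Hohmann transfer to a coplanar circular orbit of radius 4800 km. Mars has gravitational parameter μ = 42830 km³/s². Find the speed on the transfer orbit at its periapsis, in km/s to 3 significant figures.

Semi-major axis of the transfer orbit: a_t = (25200 + 4800)/2 = 15000 km.
The periapsis of the transfer ellipse is at r = 4800 km.
Applying v² = μ(2/r − 1/a_t): v = 3.872 km/s.

v = 3.87 km/s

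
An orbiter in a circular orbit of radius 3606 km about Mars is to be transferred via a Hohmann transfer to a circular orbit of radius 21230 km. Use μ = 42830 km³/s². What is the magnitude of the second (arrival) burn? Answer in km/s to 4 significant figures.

Δv₂ = 0.6550 km/s

Semi-major axis of the transfer orbit: a_t = (3606 + 21230)/2 = 12418 km.
Circular speed at r = 21230 km: v_c = √(μ/r) = 1.4204 km/s.
Transfer-orbit speed at the same r (vis-viva, a = a_t): v_t = √[μ(2/r − 1/a_t)] = 0.76540 km/s.
Δv₂ = |v_t − v_c| = |0.76540 − 1.4204| = 0.6550 km/s.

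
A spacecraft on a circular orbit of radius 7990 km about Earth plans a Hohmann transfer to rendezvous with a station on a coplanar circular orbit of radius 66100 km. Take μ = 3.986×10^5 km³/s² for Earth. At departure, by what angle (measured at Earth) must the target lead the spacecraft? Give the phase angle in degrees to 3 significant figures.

φ = 104°

Semi-major axis of the transfer orbit: a_t = (7990 + 66100)/2 = 37045 km.
The half-period of the transfer ellipse is t = π√(a_t³/μ) = 35480 s.
Target angular speed ω₂ = √(μ/r₂³) = 3.715×10^-5 rad/s.
Angle swept by the target during transfer: ω₂·t = 1.318 rad = 75.52°.
Arrival is 180° from departure on the ellipse, so φ = 180° − 75.52° = 104°.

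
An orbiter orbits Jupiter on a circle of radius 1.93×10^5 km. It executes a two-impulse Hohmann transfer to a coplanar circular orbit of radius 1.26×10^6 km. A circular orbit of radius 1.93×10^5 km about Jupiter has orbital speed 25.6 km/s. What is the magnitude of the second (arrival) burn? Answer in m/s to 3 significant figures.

Δv₂ = 4860 m/s

From the circular-orbit relation v² = μ/r at r = 1.93×10^5 km: μ = v²r = (25.6)² × 1.93×10^5 = 1.26484×10^8 km³/s².
The Hohmann ellipse has a_t = (r₁ + r₂)/2 = 7.265×10^5 km.
Circular speed at r = 1.260×10^6 km: v_c = √(μ/r) = 10.019 km/s.
Vis-viva on the transfer ellipse at r = 1.260×10^6 km gives v_t = √[μ(2/r − 1/a_t)] = 5.1641 km/s.
Δv₂ = |v_t − v_c| = |5.1641 − 10.019| = 4.855 km/s.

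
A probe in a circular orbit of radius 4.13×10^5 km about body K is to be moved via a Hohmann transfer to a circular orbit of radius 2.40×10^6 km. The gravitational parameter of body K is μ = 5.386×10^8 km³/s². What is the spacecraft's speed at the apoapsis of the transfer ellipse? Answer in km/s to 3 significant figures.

The Hohmann ellipse has a_t = (r₁ + r₂)/2 = 1.4065×10^6 km.
At apoapsis, r = 2.400×10^6 km.
Applying v² = μ(2/r − 1/a_t): v = 8.118 km/s.

v = 8.12 km/s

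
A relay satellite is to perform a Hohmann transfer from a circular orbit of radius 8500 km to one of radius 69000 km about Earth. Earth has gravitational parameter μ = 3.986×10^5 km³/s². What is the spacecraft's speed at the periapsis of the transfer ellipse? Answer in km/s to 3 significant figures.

The Hohmann ellipse has a_t = (r₁ + r₂)/2 = 38750 km.
The periapsis of the transfer ellipse is at r = 8500 km.
From the vis-viva equation, v = √[μ(2/r − 1/a_t)] = 9.138 km/s.

v = 9.14 km/s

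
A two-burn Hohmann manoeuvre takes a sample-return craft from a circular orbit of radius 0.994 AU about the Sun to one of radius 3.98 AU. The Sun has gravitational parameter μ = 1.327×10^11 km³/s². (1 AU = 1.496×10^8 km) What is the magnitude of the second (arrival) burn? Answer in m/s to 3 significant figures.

In km: r₁ = 0.994 × 1.496×10^8 = 1.487024×10^8 km; r₂ = 3.98 × 1.496×10^8 = 5.95408×10^8 km.
Transfer-ellipse semi-major axis a_t = (r₁ + r₂)/2 = (1.487024×10^8 + 5.95408×10^8)/2 = 3.720552×10^8 km.
Circular speed at r = 5.95408×10^8 km: v_c = √(μ/r) = 14.929 km/s.
Vis-viva on the transfer ellipse at r = 5.95408×10^8 km gives v_t = √[μ(2/r − 1/a_t)] = 9.4381 km/s.
Δv₂ = |v_t − v_c| = |9.4381 − 14.929| = 5.491 km/s.

Δv₂ = 5490 m/s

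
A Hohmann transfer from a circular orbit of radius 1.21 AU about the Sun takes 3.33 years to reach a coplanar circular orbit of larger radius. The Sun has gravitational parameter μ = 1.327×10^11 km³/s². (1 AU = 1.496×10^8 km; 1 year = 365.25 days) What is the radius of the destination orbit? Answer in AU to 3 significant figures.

r₂ = 5.87 AU

In km: r₁ = 1.21 × 1.496×10^8 = 1.81016×10^8 km.
Transfer time t = 3.33 years × 365.25 × 86400 s = 1.05086808×10^8 s, and t = π√(a_t³/μ).
So a_t = (μ t²/π²)^(1/3) = (1.327×10^11 × (1.05086808×10^8)² / π²)^(1/3) = 5.2953×10^8 km.
Since a_t = (r₁ + r₂)/2, r₂ = 2a_t − r₁ = 2×5.2953×10^8 − 1.81016×10^8 = 8.78044×10^8 km.
In AU: r₂ = 8.78044×10^8 / 1.496×10^8 = 5.87 AU.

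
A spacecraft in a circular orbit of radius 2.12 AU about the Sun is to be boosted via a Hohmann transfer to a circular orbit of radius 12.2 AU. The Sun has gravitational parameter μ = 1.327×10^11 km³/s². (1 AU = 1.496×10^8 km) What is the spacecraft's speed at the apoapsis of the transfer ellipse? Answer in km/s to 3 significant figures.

v = 4.64 km/s

In km: r₁ = 2.12 × 1.496×10^8 = 3.17152×10^8 km; r₂ = 12.2 × 1.496×10^8 = 1.82512×10^9 km.
Transfer-ellipse semi-major axis a_t = (r₁ + r₂)/2 = (3.17152×10^8 + 1.82512×10^9)/2 = 1.071136×10^9 km.
At apoapsis, r = 1.82512×10^9 km.
From the vis-viva equation, v = √[μ(2/r − 1/a_t)] = 4.640 km/s.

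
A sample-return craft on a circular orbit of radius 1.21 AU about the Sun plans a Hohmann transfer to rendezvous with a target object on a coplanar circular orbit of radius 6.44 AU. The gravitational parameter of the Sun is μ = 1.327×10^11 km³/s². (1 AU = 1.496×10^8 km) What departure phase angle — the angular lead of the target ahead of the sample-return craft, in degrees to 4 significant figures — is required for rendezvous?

In km: r₁ = 1.21 × 1.496×10^8 = 1.81016×10^8 km; r₂ = 6.44 × 1.496×10^8 = 9.63424×10^8 km.
Transfer-ellipse semi-major axis a_t = (r₁ + r₂)/2 = (1.81016×10^8 + 9.63424×10^8)/2 = 5.7222×10^8 km.
Transfer time t = π√(a_t³/μ) = 1.1805×10^8 s.
Target angular speed ω₂ = √(μ/r₂³) = 1.2182×10^-8 rad/s.
Angle swept by the target during transfer: ω₂·t = 1.438 rad = 82.39°.
Arrival is 180° from departure on the ellipse, so φ = 180° − 82.39° = 97.61°.

φ = 97.61°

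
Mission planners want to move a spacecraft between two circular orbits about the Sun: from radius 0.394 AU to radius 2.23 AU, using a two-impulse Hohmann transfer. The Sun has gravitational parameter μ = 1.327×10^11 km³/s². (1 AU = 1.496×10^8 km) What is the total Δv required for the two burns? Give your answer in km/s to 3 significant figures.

In km: r₁ = 0.394 × 1.496×10^8 = 5.89424×10^7 km; r₂ = 2.23 × 1.496×10^8 = 3.33608×10^8 km.
Transfer-ellipse semi-major axis a_t = (r₁ + r₂)/2 = (5.89424×10^7 + 3.33608×10^8)/2 = 1.962752×10^8 km.
At r₁ the circular-orbit speed is v₁ = √(μ/r₁) = 47.4484 km/s.
On the transfer ellipse at r₁, vis-viva gives v_p = √[μ(2/r₁ − 1/a_t)] = 61.8596 km/s.
First burn Δv₁ = |v_p − v₁| = 14.411 km/s.
Circular speed at r₂: v₂ = √(μ/r₂) = 19.94423 km/s.
Transfer-orbit speed at r₂: v_a = √[μ(2/r₂ − 1/a_t)] = 10.92945 km/s.
Second burn Δv₂ = |v₂ − v_a| = 9.0148 km/s.
Total Δv = Δv₁ + Δv₂ = 23.43 km/s.

Δv = 23.4 km/s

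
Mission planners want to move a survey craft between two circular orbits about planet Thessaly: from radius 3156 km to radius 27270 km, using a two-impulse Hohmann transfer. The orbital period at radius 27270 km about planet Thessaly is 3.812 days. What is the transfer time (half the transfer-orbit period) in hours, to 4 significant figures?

From Kepler's third law T² = 4π²r³/μ at r = 27270 km, T = 3.812 days = 3.812 × 86400 s = 3.293568×10^5 s: μ = 4π²r³/T² = 7380.43 km³/s².
The Hohmann ellipse has a_t = (r₁ + r₂)/2 = 15213 km.
Transfer time t = π√(a_t³/μ) = π√((15213)³ / 7380.43) = 68620 s.
Converting: 68620 s ÷ 3600 s/hour = 19.06 hours.

t = 19.06 hours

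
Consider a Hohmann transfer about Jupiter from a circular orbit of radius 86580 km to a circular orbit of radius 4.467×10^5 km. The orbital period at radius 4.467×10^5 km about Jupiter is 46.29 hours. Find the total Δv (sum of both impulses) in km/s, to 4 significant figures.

Δv = 18.51 km/s

From Kepler's third law T² = 4π²r³/μ at r = 4.467×10^5 km, T = 46.29 hours = 46.29 × 3600 s = 1.66644×10^5 s: μ = 4π²r³/T² = 1.26715×10^8 km³/s².
Transfer-ellipse semi-major axis a_t = (r₁ + r₂)/2 = (86580 + 4.467×10^5)/2 = 2.6664×10^5 km.
At r₁ the circular-orbit speed is v₁ = √(μ/r₁) = 38.26 km/s.
Transfer-orbit speed at r₁ (v² = μ(2/r − 1/a)): v_p = √[μ(2/r₁ − 1/a_t)] = 49.52 km/s.
First burn Δv₁ = |v_p − v₁| = 11.260 km/s.
At r₂, v₂ = √(μ/r₂) = 16.8425 km/s.
Transfer-orbit speed at r₂: v_a = √[μ(2/r₂ − 1/a_t)] = 9.59737 km/s.
Second burn Δv₂ = |v₂ − v_a| = 7.2451 km/s.
Total Δv = Δv₁ + Δv₂ = 18.51 km/s.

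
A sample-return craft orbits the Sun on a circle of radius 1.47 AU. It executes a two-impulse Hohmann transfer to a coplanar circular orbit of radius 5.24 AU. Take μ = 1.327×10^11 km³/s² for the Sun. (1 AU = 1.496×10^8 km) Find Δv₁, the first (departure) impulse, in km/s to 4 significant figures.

Δv₁ = 6.135 km/s

In km: r₁ = 1.47 × 1.496×10^8 = 2.19912×10^8 km; r₂ = 5.24 × 1.496×10^8 = 7.83904×10^8 km.
Transfer-ellipse semi-major axis a_t = (r₁ + r₂)/2 = (2.19912×10^8 + 7.83904×10^8)/2 = 5.01908×10^8 km.
Circular speed at r = 2.19912×10^8 km: v_c = √(μ/r) = 24.5647 km/s.
Transfer-orbit speed at the same r (vis-viva, a = a_t): v_t = √[μ(2/r − 1/a_t)] = 30.6994 km/s.
Δv₁ = |v_t − v_c| = |30.6994 − 24.5647| = 6.135 km/s.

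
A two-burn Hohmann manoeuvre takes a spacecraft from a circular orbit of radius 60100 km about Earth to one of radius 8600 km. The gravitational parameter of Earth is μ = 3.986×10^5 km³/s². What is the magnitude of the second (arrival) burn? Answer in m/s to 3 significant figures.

Δv₂ = 2200 m/s

Semi-major axis of the transfer orbit: a_t = (60100 + 8600)/2 = 34350 km.
On the circular orbit at r = 8600 km, v_c = √(μ/r) = 6.808 km/s.
Transfer-orbit speed at the same r (vis-viva, a = a_t): v_t = √[μ(2/r − 1/a_t)] = 9.005 km/s.
Δv₂ = |v_t − v_c| = |9.005 − 6.808| = 2.197 km/s.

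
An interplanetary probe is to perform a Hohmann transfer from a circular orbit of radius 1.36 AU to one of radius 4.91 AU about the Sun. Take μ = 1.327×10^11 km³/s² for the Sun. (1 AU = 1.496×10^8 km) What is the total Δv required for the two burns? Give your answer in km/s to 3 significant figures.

Δv = 11.0 km/s

In km: r₁ = 1.36 × 1.496×10^8 = 2.03456×10^8 km; r₂ = 4.91 × 1.496×10^8 = 7.34536×10^8 km.
Transfer-ellipse semi-major axis a_t = (r₁ + r₂)/2 = (2.03456×10^8 + 7.34536×10^8)/2 = 4.68996×10^8 km.
At r₁ the circular-orbit speed is v₁ = √(μ/r₁) = 25.539 km/s.
Transfer-orbit speed at r₁ (v² = μ(2/r − 1/a)): v_p = √[μ(2/r₁ − 1/a_t)] = 31.961 km/s.
First burn Δv₁ = |v_p − v₁| = 6.422 km/s.
At r₂, v₂ = √(μ/r₂) = 13.441 km/s.
Transfer-orbit speed at r₂: v_a = √[μ(2/r₂ − 1/a_t)] = 8.8528 km/s.
Second burn Δv₂ = |v₂ − v_a| = 4.588 km/s.
Δv = Δv₁ + Δv₂ = 6.422 + 4.588 = 11.01 km/s.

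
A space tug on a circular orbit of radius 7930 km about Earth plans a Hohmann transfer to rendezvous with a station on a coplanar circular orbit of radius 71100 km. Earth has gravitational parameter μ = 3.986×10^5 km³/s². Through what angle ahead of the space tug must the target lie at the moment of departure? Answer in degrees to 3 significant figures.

φ = 105°

Transfer-ellipse semi-major axis a_t = (r₁ + r₂)/2 = (7930 + 71100)/2 = 39515 km.
The half-period of the transfer ellipse is t = π√(a_t³/μ) = 39086 s.
The target's mean motion on its circular orbit is ω₂ = √(μ/r₂³) = 3.3302×10^-5 rad/s.
Angle swept by the target during transfer: ω₂·t = 1.3016 rad = 74.58°.
The space tug traverses 180° on the transfer ellipse, so the target must lead by 180° − 74.58° = 105°.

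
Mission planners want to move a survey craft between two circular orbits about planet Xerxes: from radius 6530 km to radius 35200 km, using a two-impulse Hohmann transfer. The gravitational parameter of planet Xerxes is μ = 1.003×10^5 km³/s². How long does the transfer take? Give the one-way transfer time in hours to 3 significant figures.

t = 8.30 hours

Transfer-ellipse semi-major axis a_t = (r₁ + r₂)/2 = (6530 + 35200)/2 = 20865 km.
Half the transfer-orbit period gives t = π√(a_t³/μ) = 29897 s.
Converting: 29897 s ÷ 3600 s/hour = 8.30 hours.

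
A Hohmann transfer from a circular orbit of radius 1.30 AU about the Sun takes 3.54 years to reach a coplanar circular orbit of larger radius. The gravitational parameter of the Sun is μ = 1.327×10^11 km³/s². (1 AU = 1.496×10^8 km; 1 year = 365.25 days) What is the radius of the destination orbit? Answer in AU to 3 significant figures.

r₂ = 6.07 AU

In km: r₁ = 1.30 × 1.496×10^8 = 1.9448×10^8 km.
Transfer time t = 3.54 years × 365.25 × 86400 s = 1.11713904×10^8 s, and t = π√(a_t³/μ).
So a_t = (μ t²/π²)^(1/3) = (1.327×10^11 × (1.11713904×10^8)² / π²)^(1/3) = 5.5156×10^8 km.
Since a_t = (r₁ + r₂)/2, r₂ = 2a_t − r₁ = 2×5.5156×10^8 − 1.9448×10^8 = 9.0864×10^8 km.
In AU: r₂ = 9.0864×10^8 / 1.496×10^8 = 6.07 AU.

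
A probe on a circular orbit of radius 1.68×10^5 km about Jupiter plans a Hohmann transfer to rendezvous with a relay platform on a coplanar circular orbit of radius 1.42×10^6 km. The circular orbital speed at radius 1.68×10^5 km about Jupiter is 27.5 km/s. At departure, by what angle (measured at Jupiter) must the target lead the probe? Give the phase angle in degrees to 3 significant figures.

From the circular-orbit relation v² = μ/r at r = 1.68×10^5 km: μ = v²r = (27.5)² × 1.68×10^5 = 1.27050×10^8 km³/s².
Transfer-ellipse semi-major axis a_t = (r₁ + r₂)/2 = (1.680×10^5 + 1.420×10^6)/2 = 7.940×10^5 km.
Transfer time t = π√(a_t³/μ) = 1.97194×10^5 s.
Target angular speed ω₂ = √(μ/r₂³) = 6.66124×10^-6 rad/s.
Angle swept by the target during transfer: ω₂·t = 1.3136 rad = 75.26°.
The probe traverses 180° on the transfer ellipse, so the target must lead by 180° − 75.26° = 105°.

φ = 105°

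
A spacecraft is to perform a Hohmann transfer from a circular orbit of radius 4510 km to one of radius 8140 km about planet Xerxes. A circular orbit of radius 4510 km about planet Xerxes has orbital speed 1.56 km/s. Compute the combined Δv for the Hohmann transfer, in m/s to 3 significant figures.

Δv = 390 m/s

From the circular-orbit relation v² = μ/r at r = 4510 km: μ = v²r = (1.56)² × 4510 = 10975.5 km³/s².
Transfer-ellipse semi-major axis a_t = (r₁ + r₂)/2 = (4510 + 8140)/2 = 6325 km.
Circular speed at r₁: v₁ = √(μ/r₁) = √(10975.5/4510) = 1.5600 km/s.
On the transfer ellipse at r₁, vis-viva equation gives v_p = √[μ(2/r₁ − 1/a_t)] = 1.7697 km/s.
First burn Δv₁ = |v_p − v₁| = 0.2097 km/s.
Circular speed at r₂: v₂ = √(μ/r₂) = 1.1612 km/s.
Transfer-orbit speed at r₂: v_a = √[μ(2/r₂ − 1/a_t)] = 0.98053 km/s.
Second burn Δv₂ = |v₂ − v_a| = 0.1807 km/s.
Δv = Δv₁ + Δv₂ = 0.2097 + 0.1807 = 0.3904 km/s.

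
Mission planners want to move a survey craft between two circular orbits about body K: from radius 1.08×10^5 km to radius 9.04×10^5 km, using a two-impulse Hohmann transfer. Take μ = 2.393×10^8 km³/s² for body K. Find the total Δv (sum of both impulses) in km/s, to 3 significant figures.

Transfer-ellipse semi-major axis a_t = (r₁ + r₂)/2 = (1.080×10^5 + 9.040×10^5)/2 = 5.060×10^5 km.
At r₁ the circular-orbit speed is v₁ = √(μ/r₁) = 47.07 km/s.
Transfer-orbit speed at r₁ (v² = μ(2/r − 1/a)): v_p = √[μ(2/r₁ − 1/a_t)] = 62.92 km/s.
First burn Δv₁ = |v_p − v₁| = 15.85 km/s.
At r₂, v₂ = √(μ/r₂) = 16.27 km/s.
Transfer-orbit speed at r₂: v_a = √[μ(2/r₂ − 1/a_t)] = 7.517 km/s.
Second burn Δv₂ = |v₂ − v_a| = 8.753 km/s.
Δv = Δv₁ + Δv₂ = 15.85 + 8.753 = 24.60 km/s.

Δv = 24.6 km/s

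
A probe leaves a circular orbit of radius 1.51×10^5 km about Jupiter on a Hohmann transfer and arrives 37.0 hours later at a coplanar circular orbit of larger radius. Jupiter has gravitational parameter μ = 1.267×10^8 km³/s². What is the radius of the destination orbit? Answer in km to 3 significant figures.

Transfer time t = 37.0 hours = 1.332×10^5 s, and t = π√(a_t³/μ).
So a_t = (μ t²/π²)^(1/3) = (1.267×10^8 × (1.332×10^5)² / π²)^(1/3) = 6.1070×10^5 km.
Since a_t = (r₁ + r₂)/2, r₂ = 2a_t − r₁ = 2×6.1070×10^5 − 1.510×10^5 = 1.0704×10^6 km.

r₂ = 1.07×10^6 km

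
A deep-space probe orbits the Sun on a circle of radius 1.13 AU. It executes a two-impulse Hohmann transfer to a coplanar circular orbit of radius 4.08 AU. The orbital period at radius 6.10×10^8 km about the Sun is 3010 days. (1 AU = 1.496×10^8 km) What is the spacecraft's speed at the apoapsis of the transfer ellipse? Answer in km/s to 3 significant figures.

v = 9.70 km/s

From Kepler's third law T² = 4π²r³/μ at r = 6.10×10^8 km, T = 3010 days = 3010 × 86400 s = 2.60064×10^8 s: μ = 4π²r³/T² = 1.32492×10^11 km³/s².
In km: r₁ = 1.13 × 1.496×10^8 = 1.69048×10^8 km; r₂ = 4.08 × 1.496×10^8 = 6.10368×10^8 km.
Semi-major axis of the transfer orbit: a_t = (1.69048×10^8 + 6.10368×10^8)/2 = 3.89708×10^8 km.
At apoapsis, r = 6.10368×10^8 km.
From the vis-viva equation, v = √[μ(2/r − 1/a_t)] = 9.704 km/s.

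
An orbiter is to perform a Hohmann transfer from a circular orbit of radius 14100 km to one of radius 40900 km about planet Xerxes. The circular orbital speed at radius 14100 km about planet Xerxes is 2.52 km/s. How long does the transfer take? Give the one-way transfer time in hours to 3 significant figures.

From the circular-orbit relation v² = μ/r at r = 14100 km: μ = v²r = (2.52)² × 14100 = 89540.6 km³/s².
Transfer-ellipse semi-major axis a_t = (r₁ + r₂)/2 = (14100 + 40900)/2 = 27500 km.
Transfer time t = π√(a_t³/μ) = π√((27500)³ / 89540.6) = 47880 s.
Converting: 47880 s ÷ 3600 s/hour = 13.3 hours.

t = 13.3 hours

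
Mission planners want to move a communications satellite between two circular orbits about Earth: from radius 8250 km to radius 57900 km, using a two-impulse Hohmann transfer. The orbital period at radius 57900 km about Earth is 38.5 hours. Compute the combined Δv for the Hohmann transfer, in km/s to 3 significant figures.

From Kepler's third law T² = 4π²r³/μ at r = 57900 km, T = 38.5 hours = 38.5 × 3600 s = 1.386×10^5 s: μ = 4π²r³/T² = 3.98905×10^5 km³/s².
Semi-major axis of the transfer orbit: a_t = (8250 + 57900)/2 = 33075 km.
Circular speed at r₁: v₁ = √(μ/r₁) = √(3.98905×10^5/8250) = 6.9536 km/s.
On the transfer ellipse at r₁, vis-viva gives v_p = √[μ(2/r₁ − 1/a_t)] = 9.2002 km/s.
First burn Δv₁ = |v_p − v₁| = 2.247 km/s.
Circular speed at r₂: v₂ = √(μ/r₂) = 2.625 km/s.
Transfer-orbit speed at r₂: v_a = √[μ(2/r₂ − 1/a_t)] = 1.311 km/s.
Second burn Δv₂ = |v₂ − v_a| = 1.314 km/s.
Total Δv = Δv₁ + Δv₂ = 3.561 km/s.

Δv = 3.56 km/s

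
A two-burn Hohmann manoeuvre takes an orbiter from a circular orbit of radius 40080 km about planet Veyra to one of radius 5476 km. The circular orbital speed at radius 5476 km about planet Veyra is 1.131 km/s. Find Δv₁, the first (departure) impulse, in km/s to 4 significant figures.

Δv₁ = 0.2131 km/s

From the circular-orbit relation v² = μ/r at r = 5476 km: μ = v²r = (1.131)² × 5476 = 7004.69 km³/s².
Semi-major axis of the transfer orbit: a_t = (40080 + 5476)/2 = 22778 km.
Circular speed at r = 40080 km: v_c = √(μ/r) = 0.4181 km/s.
Vis-viva on the transfer ellipse at r = 40080 km gives v_t = √[μ(2/r − 1/a_t)] = 0.2050 km/s.
Δv₁ = |v_t − v_c| = |0.2050 − 0.4181| = 0.2131 km/s.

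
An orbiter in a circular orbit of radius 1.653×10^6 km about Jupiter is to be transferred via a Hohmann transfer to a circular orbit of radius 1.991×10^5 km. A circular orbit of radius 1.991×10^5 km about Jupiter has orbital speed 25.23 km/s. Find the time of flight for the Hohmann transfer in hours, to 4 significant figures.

t = 69.08 hours

From the circular-orbit relation v² = μ/r at r = 1.991×10^5 km: μ = v²r = (25.23)² × 1.991×10^5 = 1.26738×10^8 km³/s².
The Hohmann ellipse has a_t = (r₁ + r₂)/2 = 9.2605×10^5 km.
Transfer time t = π√(a_t³/μ) = π√((9.2605×10^5)³ / 1.26738×10^8) = 2.487×10^5 s.
Converting: 2.487×10^5 s ÷ 3600 s/hour = 69.08 hours.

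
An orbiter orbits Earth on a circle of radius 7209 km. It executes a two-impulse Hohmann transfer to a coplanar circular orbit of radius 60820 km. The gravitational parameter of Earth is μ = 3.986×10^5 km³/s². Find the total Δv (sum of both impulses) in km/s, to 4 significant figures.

The Hohmann ellipse has a_t = (r₁ + r₂)/2 = 34014.5 km.
Circular speed at r₁: v₁ = √(μ/r₁) = √(3.986×10^5/7209) = 7.435859 km/s.
Transfer-orbit speed at r₁ (vis-viva): v_p = √[μ(2/r₁ − 1/a_t)] = 9.943111 km/s.
First burn Δv₁ = |v_p − v₁| = 2.5073 km/s.
At r₂, v₂ = √(μ/r₂) = 2.56003 km/s.
Transfer-orbit speed at r₂: v_a = √[μ(2/r₂ − 1/a_t)] = 1.17856 km/s.
Second burn Δv₂ = |v₂ − v_a| = 1.3815 km/s.
Total Δv = Δv₁ + Δv₂ = 3.889 km/s.

Δv = 3.889 km/s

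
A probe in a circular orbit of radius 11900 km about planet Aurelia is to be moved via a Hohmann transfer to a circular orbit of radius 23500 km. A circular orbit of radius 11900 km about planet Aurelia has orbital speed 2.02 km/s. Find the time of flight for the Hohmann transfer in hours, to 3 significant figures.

From the circular-orbit relation v² = μ/r at r = 11900 km: μ = v²r = (2.02)² × 11900 = 48556.8 km³/s².
The Hohmann ellipse has a_t = (r₁ + r₂)/2 = 17700 km.
Half the transfer-orbit period gives t = π√(a_t³/μ) = 33573 s.
Converting: 33573 s ÷ 3600 s/hour = 9.33 hours.

t = 9.33 hours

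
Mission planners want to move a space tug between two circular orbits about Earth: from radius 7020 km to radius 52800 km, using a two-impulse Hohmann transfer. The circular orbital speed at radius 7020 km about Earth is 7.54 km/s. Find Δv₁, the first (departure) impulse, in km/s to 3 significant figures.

From the circular-orbit relation v² = μ/r at r = 7020 km: μ = v²r = (7.54)² × 7020 = 3.99098×10^5 km³/s².
Transfer-ellipse semi-major axis a_t = (r₁ + r₂)/2 = (7020 + 52800)/2 = 29910 km.
On the circular orbit at r = 7020 km, v_c = √(μ/r) = 7.5400 km/s.
Vis-viva on the transfer ellipse at r = 7020 km gives v_t = √[μ(2/r − 1/a_t)] = 10.018 km/s.
Δv₁ = |v_t − v_c| = |10.018 − 7.5400| = 2.478 km/s.

Δv₁ = 2.48 km/s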